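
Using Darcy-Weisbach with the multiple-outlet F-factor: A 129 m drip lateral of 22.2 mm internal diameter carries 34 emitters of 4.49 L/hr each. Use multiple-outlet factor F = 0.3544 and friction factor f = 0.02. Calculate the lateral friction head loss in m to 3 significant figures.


Approach: apply Darcy-Weisbach with the multiple-outlet F-factor, Q = n*q/(3600*1000) m^3/s; v = Q/A; hf = F*f*(L/D)*(v^2/(2g)).
Q = 34*4.49/(3600*1000) = 4.2406e-05 m^3/s
A = pi*(22.2e-3/2)^2 = 3.8708e-04 m^2, so v = Q/A = 0.10955 m/s
hf = 0.3544*0.02*(129/0.0222)*(0.10955^2/(2*9.81)) = 0.0252 m
Therefore the lateral friction head loss = 0.0252 m.


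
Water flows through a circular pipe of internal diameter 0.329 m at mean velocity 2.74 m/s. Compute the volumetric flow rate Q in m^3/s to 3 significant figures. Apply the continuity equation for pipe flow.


Approach: apply the continuity equation for pipe flow, Q = A * v with A = pi*(D/2)^2.
A = pi*(0.329/2)^2 = 0.085012 m^2
Q = 0.085012 * 2.74 = 0.233 m^3/s
Therefore the volumetric flow rate Q = 0.233 m^3/s.


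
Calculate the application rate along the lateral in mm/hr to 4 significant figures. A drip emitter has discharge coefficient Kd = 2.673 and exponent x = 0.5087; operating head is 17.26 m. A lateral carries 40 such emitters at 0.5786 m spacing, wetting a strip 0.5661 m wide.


Approach: apply the emitter equation with a lateral mass balance, q = Kd*h^x; Q = n*q; rate = Q/(n*spacing*width).
Step 1 — single emitter flow (q = Kd*h^x):
  q = 2.673 * 17.26^0.5087 = 11.3837 L/hr
Step 2 — total lateral flow: Q = 40 * 11.3837 = 455.346 L/hr
Step 3 — wetted area: A = 40 * 0.5786 * 0.5661 = 13.1018 m^2
Step 4 — application rate: Q/A = 455.346/13.1018 = 34.75 mm/hr
Therefore the application rate along the lateral = 34.75 mm/hr.


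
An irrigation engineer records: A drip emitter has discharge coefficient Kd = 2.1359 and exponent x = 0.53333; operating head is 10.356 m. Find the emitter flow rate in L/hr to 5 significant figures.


Approach: apply the emitter characteristic equation, q = Kd * h^x.
q = 2.1359 * 10.356^0.53333 = 7.4304 L/hr
Therefore the emitter flow rate = 7.4304 L/hr.


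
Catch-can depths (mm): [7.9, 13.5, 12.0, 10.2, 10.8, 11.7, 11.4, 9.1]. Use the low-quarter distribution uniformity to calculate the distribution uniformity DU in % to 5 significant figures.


Approach: apply the low-quarter distribution uniformity, DU = (mean of lowest quarter of readings / overall mean)*100.
sorted lowest 2 of 8: [7.9, 9.1] -> mean = 8.500000 mm
overall mean = 10.82500 mm
DU = (8.500000/10.82500)*100 = 78.522 %
Therefore the distribution uniformity DU = 78.522 %.


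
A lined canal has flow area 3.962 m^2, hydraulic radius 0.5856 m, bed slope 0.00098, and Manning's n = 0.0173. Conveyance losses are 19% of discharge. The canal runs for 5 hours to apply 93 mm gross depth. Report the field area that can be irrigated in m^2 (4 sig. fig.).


Approach: apply Manning's equation with a conveyance and depth budget, Q = (1/n)*A*R^(2/3)*S^(1/2); Q_field = Q*(1-loss); Area = Q_field*t/(d/1000).
Step 1 — canal discharge (Manning's equation):
  Q = (1/0.0173) * 3.962 * 0.5856^(2/3) * 0.00098^(1/2) = 5.01821 m^3/s
Step 2 — delivered flow: Q_field = 5.01821*(1 - 19/100) = 4.06475 m^3/s
Step 3 — volume delivered: V = 4.06475 * 5*3600 = 73165.5 m^3
Step 4 — area served: A = V / (depth/1000) = 73165.5 / 0.093 = 786700 m^2
Therefore the field area that can be irrigated = 786700 m^2.


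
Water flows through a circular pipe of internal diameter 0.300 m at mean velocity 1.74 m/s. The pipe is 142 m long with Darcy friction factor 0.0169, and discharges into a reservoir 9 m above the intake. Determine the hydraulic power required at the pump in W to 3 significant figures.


Approach: apply continuity + Darcy-Weisbach + hydraulic power, Q = A*v; hf = f*(L/D)*(v^2/(2g)); H = static + hf; P = rho*g*Q*H.
Step 1 — flow rate (continuity, Q = A*v):
  A = pi*(0.300/2)^2 = 0.070686 m^2
  Q = 0.070686 * 1.74 = 0.12299 m^3/s
Step 2 — friction head loss (Darcy-Weisbach):
  hf = 0.0169 * (142/0.300) * (1.74^2 / (2*9.81))
  hf = 1.2344 m
Step 3 — total head: H = 9 + 1.2344 = 10.234 m
Step 4 — hydraulic power (P = rho*g*Q*H):
  P = 1000 * 9.81 * 0.12299 * 10.234 = 12300 W
Therefore the hydraulic power required at the pump = 12300 W.


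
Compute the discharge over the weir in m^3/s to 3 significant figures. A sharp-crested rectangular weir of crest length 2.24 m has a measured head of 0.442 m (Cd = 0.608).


Approach: apply the rectangular weir equation, Q = (2/3)*Cd*L*sqrt(2g)*H^1.5.
Q = (2/3)*0.608*2.24*sqrt(2*9.81)*0.442^1.5 = 1.18 m^3/s
Therefore the discharge over the weir = 1.18 m^3/s.


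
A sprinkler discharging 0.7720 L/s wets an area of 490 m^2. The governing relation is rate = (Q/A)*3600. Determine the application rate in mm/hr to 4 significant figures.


rate = (0.7720 / 490) * 3600 = 5.672 mm/hr
Therefore the application rate = 5.672 mm/hr.


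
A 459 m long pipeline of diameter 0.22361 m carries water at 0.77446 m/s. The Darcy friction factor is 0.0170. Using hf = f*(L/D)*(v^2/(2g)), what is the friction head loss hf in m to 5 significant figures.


hf = 0.0170 * (459/0.22361) * (0.77446^2 / (2*9.81))
hf = 1.0668 m
Therefore the friction head loss hf = 1.0668 m.


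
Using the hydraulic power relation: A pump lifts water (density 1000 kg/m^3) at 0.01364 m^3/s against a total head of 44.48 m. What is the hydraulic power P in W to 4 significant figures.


Approach: apply the hydraulic power relation, P = rho*g*Q*H.
P = 1000 * 9.81 * 0.01364 * 44.48 = 5952 W
Therefore the hydraulic power P = 5952 W.


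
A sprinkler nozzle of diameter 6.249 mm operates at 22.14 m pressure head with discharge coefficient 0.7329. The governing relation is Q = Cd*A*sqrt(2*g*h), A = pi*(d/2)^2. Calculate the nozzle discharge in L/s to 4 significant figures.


A = pi*(6.249e-3/2)^2 = 3.06698e-05 m^2
Q = 0.7329 * 3.06698e-05 * sqrt(2*9.81*22.14) * 1000 = 0.4685 L/s
Therefore the nozzle discharge = 0.4685 L/s.


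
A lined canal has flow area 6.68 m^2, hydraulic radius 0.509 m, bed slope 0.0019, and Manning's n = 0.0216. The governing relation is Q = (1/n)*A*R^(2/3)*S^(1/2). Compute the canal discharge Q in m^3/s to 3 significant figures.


Q = (1/0.0216) * 6.68 * 0.509^(2/3) * 0.0019^(1/2) = 8.59 m^3/s
Therefore the canal discharge Q = 8.59 m^3/s.


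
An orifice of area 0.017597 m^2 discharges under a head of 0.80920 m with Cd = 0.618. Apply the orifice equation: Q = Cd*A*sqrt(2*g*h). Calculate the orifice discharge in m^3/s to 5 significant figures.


Q = 0.618 * 0.017597 * sqrt(2*9.81*0.80920) = 0.043332 m^3/s
Therefore the orifice discharge = 0.043332 m^3/s.


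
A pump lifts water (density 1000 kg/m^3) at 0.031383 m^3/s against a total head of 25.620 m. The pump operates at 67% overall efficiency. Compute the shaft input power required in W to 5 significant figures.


Approach: apply hydraulic power then efficiency conversion, P = rho*g*Q*H; P_in = P/eta.
Step 1 — hydraulic power (P = rho*g*Q*H):
  P = 1000 * 9.81 * 0.031383 * 25.620 = 7887.558 W
Step 2 — input power: P_in = P/eta = 7887.558 / 0.67 = 11772 W
Therefore the shaft input power required = 11772 W.


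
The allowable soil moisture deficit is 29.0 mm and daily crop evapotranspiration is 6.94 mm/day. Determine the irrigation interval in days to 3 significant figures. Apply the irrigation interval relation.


Approach: apply the irrigation interval relation, interval = SMD / ETc.
interval = 29.0 / 6.94 = 4.18 days
Therefore the irrigation interval = 4.18 days.


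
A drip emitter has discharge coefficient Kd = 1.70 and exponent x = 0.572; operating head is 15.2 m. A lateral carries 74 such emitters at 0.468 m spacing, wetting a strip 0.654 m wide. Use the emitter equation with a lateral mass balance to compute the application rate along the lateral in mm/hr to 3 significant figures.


Approach: apply the emitter equation with a lateral mass balance, q = Kd*h^x; Q = n*q; rate = Q/(n*spacing*width).
Step 1 — single emitter flow (q = Kd*h^x):
  q = 1.70 * 15.2^0.572 = 8.0624 L/hr
Step 2 — total lateral flow: Q = 74 * 8.0624 = 596.62 L/hr
Step 3 — wetted area: A = 74 * 0.468 * 0.654 = 22.649 m^2
Step 4 — application rate: Q/A = 596.62/22.649 = 26.3 mm/hr
Therefore the application rate along the lateral = 26.3 mm/hr.


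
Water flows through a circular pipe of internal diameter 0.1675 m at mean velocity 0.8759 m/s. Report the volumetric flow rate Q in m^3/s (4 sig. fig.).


Approach: apply the continuity equation for pipe flow, Q = A * v with A = pi*(D/2)^2.
A = pi*(0.1675/2)^2 = 0.0220353 m^2
Q = 0.0220353 * 0.8759 = 0.01930 m^3/s
Therefore the volumetric flow rate Q = 0.01930 m^3/s.


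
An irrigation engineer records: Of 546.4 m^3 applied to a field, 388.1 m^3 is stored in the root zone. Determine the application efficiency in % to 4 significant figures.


Approach: apply the application efficiency ratio, Ea = (stored/applied)*100.
Ea = (388.1/546.4)*100 = 71.03 %
Therefore the application efficiency = 71.03 %.


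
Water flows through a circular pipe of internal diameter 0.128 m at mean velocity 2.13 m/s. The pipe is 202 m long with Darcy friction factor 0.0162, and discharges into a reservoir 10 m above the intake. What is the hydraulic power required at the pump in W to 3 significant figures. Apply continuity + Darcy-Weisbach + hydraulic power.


Approach: apply continuity + Darcy-Weisbach + hydraulic power, Q = A*v; hf = f*(L/D)*(v^2/(2g)); H = static + hf; P = rho*g*Q*H.
Step 1 — flow rate (continuity, Q = A*v):
  A = pi*(0.128/2)^2 = 0.012868 m^2
  Q = 0.012868 * 2.13 = 0.027409 m^3/s
Step 2 — friction head loss (Darcy-Weisbach):
  hf = 0.0162 * (202/0.128) * (2.13^2 / (2*9.81))
  hf = 5.9118 m
Step 3 — total head: H = 10 + 5.9118 = 15.912 m
Step 4 — hydraulic power (P = rho*g*Q*H):
  P = 1000 * 9.81 * 0.027409 * 15.912 = 4280 W
Therefore the hydraulic power required at the pump = 4280 W.


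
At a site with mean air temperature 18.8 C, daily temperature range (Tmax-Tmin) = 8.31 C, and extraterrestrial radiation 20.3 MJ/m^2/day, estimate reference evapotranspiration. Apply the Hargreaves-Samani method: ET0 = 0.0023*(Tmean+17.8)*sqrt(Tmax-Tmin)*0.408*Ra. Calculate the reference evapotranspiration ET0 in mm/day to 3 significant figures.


ET0 = 0.0023*(18.8+17.8)*sqrt(8.31)*0.408*20.3 = 2.01 mm/day
Therefore the reference evapotranspiration ET0 = 2.01 mm/day.


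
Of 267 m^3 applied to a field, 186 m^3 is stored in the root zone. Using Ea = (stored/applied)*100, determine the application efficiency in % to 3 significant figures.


Ea = (186/267)*100 = 69.7 %
Therefore the application efficiency = 69.7 %.


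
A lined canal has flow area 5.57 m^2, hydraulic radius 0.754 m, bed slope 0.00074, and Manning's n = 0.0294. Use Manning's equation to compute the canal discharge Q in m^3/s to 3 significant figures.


Approach: apply Manning's equation, Q = (1/n)*A*R^(2/3)*S^(1/2).
Q = (1/0.0294) * 5.57 * 0.754^(2/3) * 0.00074^(1/2) = 4.27 m^3/s
Therefore the canal discharge Q = 4.27 m^3/s.


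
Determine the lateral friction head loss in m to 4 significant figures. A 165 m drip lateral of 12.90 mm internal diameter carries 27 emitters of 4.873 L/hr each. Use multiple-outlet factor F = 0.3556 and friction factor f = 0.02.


Approach: apply Darcy-Weisbach with the multiple-outlet F-factor, Q = n*q/(3600*1000) m^3/s; v = Q/A; hf = F*f*(L/D)*(v^2/(2g)).
Q = 27*4.873/(3600*1000) = 3.65475e-05 m^3/s
A = pi*(12.90e-3/2)^2 = 1.30698e-04 m^2, so v = Q/A = 0.279633 m/s
hf = 0.3556*0.02*(165/0.01290)*(0.279633^2/(2*9.81)) = 0.3625 m
Therefore the lateral friction head loss = 0.3625 m.


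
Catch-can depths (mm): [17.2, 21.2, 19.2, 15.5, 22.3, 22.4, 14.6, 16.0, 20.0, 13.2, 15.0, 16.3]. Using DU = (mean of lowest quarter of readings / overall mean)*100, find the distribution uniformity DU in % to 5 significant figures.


sorted lowest 3 of 12: [13.2, 14.6, 15.0] -> mean = 14.26667 mm
overall mean = 17.74167 mm
DU = (14.26667/17.74167)*100 = 80.413 %
Therefore the distribution uniformity DU = 80.413 %.


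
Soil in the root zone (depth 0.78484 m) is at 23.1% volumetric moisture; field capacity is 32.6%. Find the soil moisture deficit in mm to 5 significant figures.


Approach: apply the soil moisture deficit relation, SMD = (FC - theta)/100 * depth * 1000.
SMD = (32.6 - 23.1)/100 * 0.78484 * 1000 = 74.560 mm
Therefore the soil moisture deficit = 74.560 mm.


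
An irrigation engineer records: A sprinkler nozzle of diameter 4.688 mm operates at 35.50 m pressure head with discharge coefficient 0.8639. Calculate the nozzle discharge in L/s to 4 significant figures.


Approach: apply the orifice equation, Q = Cd*A*sqrt(2*g*h), A = pi*(d/2)^2.
A = pi*(4.688e-3/2)^2 = 1.72610e-05 m^2
Q = 0.8639 * 1.72610e-05 * sqrt(2*9.81*35.50) * 1000 = 0.3935 L/s
Therefore the nozzle discharge = 0.3935 L/s.


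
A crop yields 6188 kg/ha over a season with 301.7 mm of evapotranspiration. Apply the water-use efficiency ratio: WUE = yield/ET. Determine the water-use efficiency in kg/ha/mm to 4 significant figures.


WUE = 6188 / 301.7 = 20.51 kg/ha/mm
Therefore the water-use efficiency = 20.51 kg/ha/mm.


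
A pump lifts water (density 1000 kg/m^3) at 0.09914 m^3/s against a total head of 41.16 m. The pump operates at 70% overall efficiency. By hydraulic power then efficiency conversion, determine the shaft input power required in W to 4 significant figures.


Approach: apply hydraulic power then efficiency conversion, P = rho*g*Q*H; P_in = P/eta.
Step 1 — hydraulic power (P = rho*g*Q*H):
  P = 1000 * 9.81 * 0.09914 * 41.16 = 40030.7 W
Step 2 — input power: P_in = P/eta = 40030.7 / 0.7 = 57190 W
Therefore the shaft input power required = 57190 W.


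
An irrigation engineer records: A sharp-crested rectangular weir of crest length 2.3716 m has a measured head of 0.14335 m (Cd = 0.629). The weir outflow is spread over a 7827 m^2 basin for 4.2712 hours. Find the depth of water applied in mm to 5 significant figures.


Approach: apply the rectangular weir equation with a volume-to-depth conversion, Q = (2/3)*Cd*L*sqrt(2g)*H^1.5; d = Q*t/A * 1000.
Step 1 — weir discharge:
  Q = (2/3)*0.629*2.3716*sqrt(2*9.81)*0.14335^1.5 = 0.2390820 m^3/s
Step 2 — volume: V = 0.2390820 * 4.2712*3600 = 3676.201 m^3
Step 3 — depth: d = V/A * 1000 = 3676.201/7827 * 1000 = 469.68 mm
Therefore the depth of water applied = 469.68 mm.


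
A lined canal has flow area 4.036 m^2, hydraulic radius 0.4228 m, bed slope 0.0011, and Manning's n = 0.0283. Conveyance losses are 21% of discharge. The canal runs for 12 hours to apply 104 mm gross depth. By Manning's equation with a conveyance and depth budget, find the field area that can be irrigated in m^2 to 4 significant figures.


Approach: apply Manning's equation with a conveyance and depth budget, Q = (1/n)*A*R^(2/3)*S^(1/2); Q_field = Q*(1-loss); Area = Q_field*t/(d/1000).
Step 1 — canal discharge (Manning's equation):
  Q = (1/0.0283) * 4.036 * 0.4228^(2/3) * 0.0011^(1/2) = 2.66451 m^3/s
Step 2 — delivered flow: Q_field = 2.66451*(1 - 21/100) = 2.10496 m^3/s
Step 3 — volume delivered: V = 2.10496 * 12*3600 = 90934.5 m^3
Step 4 — area served: A = V / (depth/1000) = 90934.5 / 0.104 = 874400 m^2
Therefore the field area that can be irrigated = 874400 m^2.


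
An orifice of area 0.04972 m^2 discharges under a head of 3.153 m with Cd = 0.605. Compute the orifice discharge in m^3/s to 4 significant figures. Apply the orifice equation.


Approach: apply the orifice equation, Q = Cd*A*sqrt(2*g*h).
Q = 0.605 * 0.04972 * sqrt(2*9.81*3.153) = 0.2366 m^3/s
Therefore the orifice discharge = 0.2366 m^3/s.


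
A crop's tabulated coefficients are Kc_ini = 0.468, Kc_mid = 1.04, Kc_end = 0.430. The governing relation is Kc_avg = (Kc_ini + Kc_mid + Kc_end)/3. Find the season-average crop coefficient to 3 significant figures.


Kc_avg = (0.468 + 1.04 + 0.430)/3 = 0.646
Therefore the season-average crop coefficient = 0.646.


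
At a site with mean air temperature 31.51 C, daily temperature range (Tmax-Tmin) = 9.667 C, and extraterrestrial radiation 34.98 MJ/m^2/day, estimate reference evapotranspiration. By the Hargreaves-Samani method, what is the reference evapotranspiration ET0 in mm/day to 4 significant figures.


Approach: apply the Hargreaves-Samani method, ET0 = 0.0023*(Tmean+17.8)*sqrt(Tmax-Tmin)*0.408*Ra.
ET0 = 0.0023*(31.51+17.8)*sqrt(9.667)*0.408*34.98 = 5.033 mm/day
Therefore the reference evapotranspiration ET0 = 5.033 mm/day.


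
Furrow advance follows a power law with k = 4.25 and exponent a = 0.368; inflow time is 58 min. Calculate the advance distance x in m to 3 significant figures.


Approach: apply the power-law advance function, x = k*t^a.
x = 4.25 * 58^0.368 = 18.9 m
Therefore the advance distance x = 18.9 m.


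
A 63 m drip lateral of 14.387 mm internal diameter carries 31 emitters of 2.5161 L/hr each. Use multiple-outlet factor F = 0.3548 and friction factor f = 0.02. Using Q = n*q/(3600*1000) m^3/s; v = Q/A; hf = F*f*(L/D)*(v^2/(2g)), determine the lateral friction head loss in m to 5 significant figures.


Q = 31*2.5161/(3600*1000) = 2.166642e-05 m^3/s
A = pi*(14.387e-3/2)^2 = 1.625662e-04 m^2, so v = Q/A = 0.1332775 m/s
hf = 0.3548*0.02*(63/0.014387)*(0.1332775^2/(2*9.81)) = 0.028132 m
Therefore the lateral friction head loss = 0.028132 m.


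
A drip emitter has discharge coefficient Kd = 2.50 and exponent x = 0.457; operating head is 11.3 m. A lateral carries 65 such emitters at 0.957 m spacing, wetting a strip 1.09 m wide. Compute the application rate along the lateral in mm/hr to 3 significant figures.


Approach: apply the emitter equation with a lateral mass balance, q = Kd*h^x; Q = n*q; rate = Q/(n*spacing*width).
Step 1 — single emitter flow (q = Kd*h^x):
  q = 2.50 * 11.3^0.457 = 7.5718 L/hr
Step 2 — total lateral flow: Q = 65 * 7.5718 = 492.16 L/hr
Step 3 — wetted area: A = 65 * 0.957 * 1.09 = 67.803 m^2
Step 4 — application rate: Q/A = 492.16/67.803 = 7.26 mm/hr
Therefore the application rate along the lateral = 7.26 mm/hr.


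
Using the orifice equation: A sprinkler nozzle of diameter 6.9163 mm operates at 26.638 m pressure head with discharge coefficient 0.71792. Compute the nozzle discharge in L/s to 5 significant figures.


Approach: apply the orifice equation, Q = Cd*A*sqrt(2*g*h), A = pi*(d/2)^2.
A = pi*(6.9163e-3/2)^2 = 3.756968e-05 m^2
Q = 0.71792 * 3.756968e-05 * sqrt(2*9.81*26.638) * 1000 = 0.61661 L/s
Therefore the nozzle discharge = 0.61661 L/s.


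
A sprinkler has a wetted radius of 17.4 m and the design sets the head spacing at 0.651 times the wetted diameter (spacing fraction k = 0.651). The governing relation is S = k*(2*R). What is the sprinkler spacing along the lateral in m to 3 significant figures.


S = 0.651 * (2 * 17.4) = 22.7 m
Therefore the sprinkler spacing along the lateral = 22.7 m.


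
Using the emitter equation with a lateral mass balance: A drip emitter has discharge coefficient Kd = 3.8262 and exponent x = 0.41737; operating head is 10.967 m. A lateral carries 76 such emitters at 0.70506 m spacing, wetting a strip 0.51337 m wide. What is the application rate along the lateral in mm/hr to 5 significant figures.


Approach: apply the emitter equation with a lateral mass balance, q = Kd*h^x; Q = n*q; rate = Q/(n*spacing*width).
Step 1 — single emitter flow (q = Kd*h^x):
  q = 3.8262 * 10.967^0.41737 = 10.39607 L/hr
Step 2 — total lateral flow: Q = 76 * 10.39607 = 790.1012 L/hr
Step 3 — wetted area: A = 76 * 0.70506 * 0.51337 = 27.50871 m^2
Step 4 — application rate: Q/A = 790.1012/27.50871 = 28.722 mm/hr
Therefore the application rate along the lateral = 28.722 mm/hr.


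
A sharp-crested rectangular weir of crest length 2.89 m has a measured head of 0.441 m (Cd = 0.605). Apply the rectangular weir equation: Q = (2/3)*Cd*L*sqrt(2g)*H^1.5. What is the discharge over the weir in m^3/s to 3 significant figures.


Q = (2/3)*0.605*2.89*sqrt(2*9.81)*0.441^1.5 = 1.51 m^3/s
Therefore the discharge over the weir = 1.51 m^3/s.


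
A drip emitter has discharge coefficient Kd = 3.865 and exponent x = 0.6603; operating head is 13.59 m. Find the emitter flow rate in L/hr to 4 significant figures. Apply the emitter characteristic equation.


Approach: apply the emitter characteristic equation, q = Kd * h^x.
q = 3.865 * 13.59^0.6603 = 21.65 L/hr
Therefore the emitter flow rate = 21.65 L/hr.


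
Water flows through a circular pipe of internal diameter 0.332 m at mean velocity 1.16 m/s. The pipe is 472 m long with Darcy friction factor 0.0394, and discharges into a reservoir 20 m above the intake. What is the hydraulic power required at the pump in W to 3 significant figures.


Approach: apply continuity + Darcy-Weisbach + hydraulic power, Q = A*v; hf = f*(L/D)*(v^2/(2g)); H = static + hf; P = rho*g*Q*H.
Step 1 — flow rate (continuity, Q = A*v):
  A = pi*(0.332/2)^2 = 0.086570 m^2
  Q = 0.086570 * 1.16 = 0.10042 m^3/s
Step 2 — friction head loss (Darcy-Weisbach):
  hf = 0.0394 * (472/0.332) * (1.16^2 / (2*9.81))
  hf = 3.8416 m
Step 3 — total head: H = 20 + 3.8416 = 23.842 m
Step 4 — hydraulic power (P = rho*g*Q*H):
  P = 1000 * 9.81 * 0.10042 * 23.842 = 23500 W
Therefore the hydraulic power required at the pump = 23500 W.


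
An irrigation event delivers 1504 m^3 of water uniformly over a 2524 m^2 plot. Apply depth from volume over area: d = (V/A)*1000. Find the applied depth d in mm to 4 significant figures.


d = (1504 / 2524) * 1000 = 595.9 mm
Therefore the applied depth d = 595.9 mm.


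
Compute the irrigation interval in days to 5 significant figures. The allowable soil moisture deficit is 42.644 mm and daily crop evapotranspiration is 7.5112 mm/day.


Approach: apply the irrigation interval relation, interval = SMD / ETc.
interval = 42.644 / 7.5112 = 5.6774 days
Therefore the irrigation interval = 5.6774 days.


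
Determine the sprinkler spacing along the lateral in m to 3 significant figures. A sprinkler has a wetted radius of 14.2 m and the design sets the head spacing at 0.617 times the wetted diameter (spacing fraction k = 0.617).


Approach: apply the sprinkler spacing rule (spacing as a fraction of wetted diameter), S = k*(2*R).
S = 0.617 * (2 * 14.2) = 17.5 m
Therefore the sprinkler spacing along the lateral = 17.5 m.


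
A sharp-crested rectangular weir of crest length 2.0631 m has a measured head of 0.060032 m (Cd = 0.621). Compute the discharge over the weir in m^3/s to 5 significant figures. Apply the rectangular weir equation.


Approach: apply the rectangular weir equation, Q = (2/3)*Cd*L*sqrt(2g)*H^1.5.
Q = (2/3)*0.621*2.0631*sqrt(2*9.81)*0.060032^1.5 = 0.055647 m^3/s
Therefore the discharge over the weir = 0.055647 m^3/s.


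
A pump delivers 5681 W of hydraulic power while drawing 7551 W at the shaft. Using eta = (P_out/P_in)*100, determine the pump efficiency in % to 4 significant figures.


eta = (5681 / 7551) * 100 = 75.24 %
Therefore the pump efficiency = 75.24 %.


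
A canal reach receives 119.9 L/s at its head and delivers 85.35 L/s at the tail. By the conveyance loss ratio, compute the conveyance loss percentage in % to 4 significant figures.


Approach: apply the conveyance loss ratio, loss% = ((Q_head - Q_tail)/Q_head)*100.
loss = ((119.9 - 85.35)/119.9)*100 = 28.82 %
Therefore the conveyance loss percentage = 28.82 %.


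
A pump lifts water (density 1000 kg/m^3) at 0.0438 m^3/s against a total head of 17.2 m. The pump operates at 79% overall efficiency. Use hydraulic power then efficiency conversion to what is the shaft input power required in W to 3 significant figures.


Approach: apply hydraulic power then efficiency conversion, P = rho*g*Q*H; P_in = P/eta.
Step 1 — hydraulic power (P = rho*g*Q*H):
  P = 1000 * 9.81 * 0.0438 * 17.2 = 7390.5 W
Step 2 — input power: P_in = P/eta = 7390.5 / 0.79 = 9360 W
Therefore the shaft input power required = 9360 W.


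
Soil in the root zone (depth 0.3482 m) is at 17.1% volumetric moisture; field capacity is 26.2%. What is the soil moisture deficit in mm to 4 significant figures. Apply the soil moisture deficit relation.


Approach: apply the soil moisture deficit relation, SMD = (FC - theta)/100 * depth * 1000.
SMD = (26.2 - 17.1)/100 * 0.3482 * 1000 = 31.69 mm
Therefore the soil moisture deficit = 31.69 mm.


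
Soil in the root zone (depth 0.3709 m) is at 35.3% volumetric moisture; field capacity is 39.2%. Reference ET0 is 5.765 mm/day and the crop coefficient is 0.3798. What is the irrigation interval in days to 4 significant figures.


Approach: apply soil-water budget scheduling, SMD = (FC-theta)/100*depth*1000; ETc = ET0*Kc; interval = SMD/ETc.
Step 1 — soil moisture deficit:
  SMD = (39.2 - 35.3)/100 * 0.3709 * 1000 = 14.4651 mm
Step 2 — daily crop ET (ETc = ET0*Kc):
  ETc = 5.765 * 0.3798 = 2.18955 mm/day
Step 3 — irrigation interval (SMD/ETc):
  interval = 14.4651 / 2.18955 = 6.606 days
Therefore the irrigation interval = 6.606 days.


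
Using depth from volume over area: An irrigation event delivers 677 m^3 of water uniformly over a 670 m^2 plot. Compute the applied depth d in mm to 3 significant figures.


Approach: apply depth from volume over area, d = (V/A)*1000.
d = (677 / 670) * 1000 = 1010 mm
Therefore the applied depth d = 1010 mm.


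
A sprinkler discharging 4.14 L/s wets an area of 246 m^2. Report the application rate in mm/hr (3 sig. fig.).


Approach: apply the application rate relation, rate = (Q/A)*3600.
rate = (4.14 / 246) * 3600 = 60.6 mm/hr
Therefore the application rate = 60.6 mm/hr.


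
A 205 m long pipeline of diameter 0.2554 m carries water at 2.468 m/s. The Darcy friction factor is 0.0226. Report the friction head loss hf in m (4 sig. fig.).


Approach: apply the Darcy-Weisbach equation, hf = f*(L/D)*(v^2/(2g)).
hf = 0.0226 * (205/0.2554) * (2.468^2 / (2*9.81))
hf = 5.632 m
Therefore the friction head loss hf = 5.632 m.


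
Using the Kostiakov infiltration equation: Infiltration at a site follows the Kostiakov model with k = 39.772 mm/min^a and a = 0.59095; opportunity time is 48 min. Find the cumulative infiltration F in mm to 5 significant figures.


Approach: apply the Kostiakov infiltration equation, F = k*t^a.
F = 39.772 * 48^0.59095 = 391.84 mm
Therefore the cumulative infiltration F = 391.84 mm.


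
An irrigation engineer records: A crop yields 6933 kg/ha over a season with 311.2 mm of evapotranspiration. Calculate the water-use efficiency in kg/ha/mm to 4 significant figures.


Approach: apply the water-use efficiency ratio, WUE = yield/ET.
WUE = 6933 / 311.2 = 22.28 kg/ha/mm
Therefore the water-use efficiency = 22.28 kg/ha/mm.


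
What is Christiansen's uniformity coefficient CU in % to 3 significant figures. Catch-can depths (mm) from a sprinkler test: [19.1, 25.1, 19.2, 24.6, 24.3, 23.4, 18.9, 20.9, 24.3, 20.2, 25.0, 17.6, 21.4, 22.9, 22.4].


Approach: apply Christiansen's uniformity coefficient, CU = (1 - mean_abs_deviation/mean)*100.
mean = 21.953 mm
mean |d_i - mean| = 2.1831 mm
CU = (1 - 2.1831/21.953)*100 = 90.1 %
Therefore Christiansen's uniformity coefficient CU = 90.1 %.


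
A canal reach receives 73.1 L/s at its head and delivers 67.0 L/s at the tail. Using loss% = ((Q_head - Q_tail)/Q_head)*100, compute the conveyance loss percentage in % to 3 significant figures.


loss = ((73.1 - 67.0)/73.1)*100 = 8.34 %
Therefore the conveyance loss percentage = 8.34 %.


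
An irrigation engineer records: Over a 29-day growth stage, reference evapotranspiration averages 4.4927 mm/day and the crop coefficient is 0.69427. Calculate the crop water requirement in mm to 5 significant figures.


Approach: apply the crop water requirement relation, CWR = ET0 * Kc * days.
CWR = 4.4927 * 0.69427 * 29 = 90.455 mm
Therefore the crop water requirement = 90.455 mm.


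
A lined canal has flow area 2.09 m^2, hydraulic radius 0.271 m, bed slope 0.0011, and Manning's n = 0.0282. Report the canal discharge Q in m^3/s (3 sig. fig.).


Approach: apply Manning's equation, Q = (1/n)*A*R^(2/3)*S^(1/2).
Q = (1/0.0282) * 2.09 * 0.271^(2/3) * 0.0011^(1/2) = 1.03 m^3/s
Therefore the canal discharge Q = 1.03 m^3/s.


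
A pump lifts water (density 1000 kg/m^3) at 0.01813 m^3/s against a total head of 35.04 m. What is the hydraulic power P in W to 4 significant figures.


Approach: apply the hydraulic power relation, P = rho*g*Q*H.
P = 1000 * 9.81 * 0.01813 * 35.04 = 6232 W
Therefore the hydraulic power P = 6232 W.


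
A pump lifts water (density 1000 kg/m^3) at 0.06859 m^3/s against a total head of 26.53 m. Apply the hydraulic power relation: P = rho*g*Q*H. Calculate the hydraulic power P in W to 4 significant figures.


P = 1000 * 9.81 * 0.06859 * 26.53 = 17850 W
Therefore the hydraulic power P = 17850 W.


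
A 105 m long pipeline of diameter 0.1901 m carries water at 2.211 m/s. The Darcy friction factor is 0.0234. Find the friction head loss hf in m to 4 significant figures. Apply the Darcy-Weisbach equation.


Approach: apply the Darcy-Weisbach equation, hf = f*(L/D)*(v^2/(2g)).
hf = 0.0234 * (105/0.1901) * (2.211^2 / (2*9.81))
hf = 3.220 m
Therefore the friction head loss hf = 3.220 m.


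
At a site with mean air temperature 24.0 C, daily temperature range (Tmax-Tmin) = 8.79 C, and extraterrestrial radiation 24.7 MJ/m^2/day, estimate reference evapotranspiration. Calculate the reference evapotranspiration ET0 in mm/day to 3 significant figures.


Approach: apply the Hargreaves-Samani method, ET0 = 0.0023*(Tmean+17.8)*sqrt(Tmax-Tmin)*0.408*Ra.
ET0 = 0.0023*(24.0+17.8)*sqrt(8.79)*0.408*24.7 = 2.87 mm/day
Therefore the reference evapotranspiration ET0 = 2.87 mm/day.


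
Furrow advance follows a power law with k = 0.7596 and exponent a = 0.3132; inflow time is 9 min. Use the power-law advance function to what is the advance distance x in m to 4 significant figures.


Approach: apply the power-law advance function, x = k*t^a.
x = 0.7596 * 9^0.3132 = 1.512 m
Therefore the advance distance x = 1.512 m.


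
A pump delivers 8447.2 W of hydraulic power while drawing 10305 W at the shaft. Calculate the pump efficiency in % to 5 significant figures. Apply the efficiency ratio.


Approach: apply the efficiency ratio, eta = (P_out/P_in)*100.
eta = (8447.2 / 10305) * 100 = 81.972 %
Therefore the pump efficiency = 81.972 %.


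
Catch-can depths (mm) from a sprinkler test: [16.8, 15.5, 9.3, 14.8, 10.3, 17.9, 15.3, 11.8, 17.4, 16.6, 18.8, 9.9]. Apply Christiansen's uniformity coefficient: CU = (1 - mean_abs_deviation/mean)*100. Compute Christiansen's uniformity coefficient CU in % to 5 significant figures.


mean = 14.53333 mm
mean |d_i - mean| = 2.805556 mm
CU = (1 - 2.805556/14.53333)*100 = 80.696 %
Therefore Christiansen's uniformity coefficient CU = 80.696 %.


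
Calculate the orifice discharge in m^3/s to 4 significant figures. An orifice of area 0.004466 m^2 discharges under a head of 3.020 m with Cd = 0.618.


Approach: apply the orifice equation, Q = Cd*A*sqrt(2*g*h).
Q = 0.618 * 0.004466 * sqrt(2*9.81*3.020) = 0.02125 m^3/s
Therefore the orifice discharge = 0.02125 m^3/s.


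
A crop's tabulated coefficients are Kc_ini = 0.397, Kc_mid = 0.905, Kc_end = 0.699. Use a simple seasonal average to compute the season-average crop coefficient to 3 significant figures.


Approach: apply a simple seasonal average, Kc_avg = (Kc_ini + Kc_mid + Kc_end)/3.
Kc_avg = (0.397 + 0.905 + 0.699)/3 = 0.667
Therefore the season-average crop coefficient = 0.667.


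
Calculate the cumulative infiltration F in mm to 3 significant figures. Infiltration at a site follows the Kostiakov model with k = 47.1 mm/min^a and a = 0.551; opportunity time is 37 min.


Approach: apply the Kostiakov infiltration equation, F = k*t^a.
F = 47.1 * 37^0.551 = 344 mm
Therefore the cumulative infiltration F = 344 mm.


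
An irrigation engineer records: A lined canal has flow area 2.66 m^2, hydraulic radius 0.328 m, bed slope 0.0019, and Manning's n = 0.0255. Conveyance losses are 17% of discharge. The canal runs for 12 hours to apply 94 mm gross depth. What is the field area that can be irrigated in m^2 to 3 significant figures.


Approach: apply Manning's equation with a conveyance and depth budget, Q = (1/n)*A*R^(2/3)*S^(1/2); Q_field = Q*(1-loss); Area = Q_field*t/(d/1000).
Step 1 — canal discharge (Manning's equation):
  Q = (1/0.0255) * 2.66 * 0.328^(2/3) * 0.0019^(1/2) = 2.1626 m^3/s
Step 2 — delivered flow: Q_field = 2.1626*(1 - 17/100) = 1.7949 m^3/s
Step 3 — volume delivered: V = 1.7949 * 12*3600 = 77541 m^3
Step 4 — area served: A = V / (depth/1000) = 77541 / 0.094 = 825000 m^2
Therefore the field area that can be irrigated = 825000 m^2.


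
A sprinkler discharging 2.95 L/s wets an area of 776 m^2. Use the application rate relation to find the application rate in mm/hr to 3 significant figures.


Approach: apply the application rate relation, rate = (Q/A)*3600.
rate = (2.95 / 776) * 3600 = 13.7 mm/hr
Therefore the application rate = 13.7 mm/hr.


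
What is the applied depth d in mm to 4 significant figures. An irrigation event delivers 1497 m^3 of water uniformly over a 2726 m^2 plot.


Approach: apply depth from volume over area, d = (V/A)*1000.
d = (1497 / 2726) * 1000 = 549.2 mm
Therefore the applied depth d = 549.2 mm.


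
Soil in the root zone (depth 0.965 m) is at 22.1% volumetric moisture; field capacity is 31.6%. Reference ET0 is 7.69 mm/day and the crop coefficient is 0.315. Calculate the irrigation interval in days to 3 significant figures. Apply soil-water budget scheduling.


Approach: apply soil-water budget scheduling, SMD = (FC-theta)/100*depth*1000; ETc = ET0*Kc; interval = SMD/ETc.
Step 1 — soil moisture deficit:
  SMD = (31.6 - 22.1)/100 * 0.965 * 1000 = 91.675 mm
Step 2 — daily crop ET (ETc = ET0*Kc):
  ETc = 7.69 * 0.315 = 2.4224 mm/day
Step 3 — irrigation interval (SMD/ETc):
  interval = 91.675 / 2.4224 = 37.8 days
Therefore the irrigation interval = 37.8 days.


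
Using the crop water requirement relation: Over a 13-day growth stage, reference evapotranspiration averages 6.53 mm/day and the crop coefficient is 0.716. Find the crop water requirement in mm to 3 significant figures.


Approach: apply the crop water requirement relation, CWR = ET0 * Kc * days.
CWR = 6.53 * 0.716 * 13 = 60.8 mm
Therefore the crop water requirement = 60.8 mm.


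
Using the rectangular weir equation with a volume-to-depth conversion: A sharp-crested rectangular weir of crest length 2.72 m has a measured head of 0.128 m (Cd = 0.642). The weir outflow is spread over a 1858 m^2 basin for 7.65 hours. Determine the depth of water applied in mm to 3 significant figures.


Approach: apply the rectangular weir equation with a volume-to-depth conversion, Q = (2/3)*Cd*L*sqrt(2g)*H^1.5; d = Q*t/A * 1000.
Step 1 — weir discharge:
  Q = (2/3)*0.642*2.72*sqrt(2*9.81)*0.128^1.5 = 0.23614 m^3/s
Step 2 — volume: V = 0.23614 * 7.65*3600 = 6503.4 m^3
Step 3 — depth: d = V/A * 1000 = 6503.4/1858 * 1000 = 3500 mm
Therefore the depth of water applied = 3500 mm.


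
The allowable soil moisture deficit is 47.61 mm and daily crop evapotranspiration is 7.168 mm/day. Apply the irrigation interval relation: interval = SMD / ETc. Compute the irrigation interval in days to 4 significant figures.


interval = 47.61 / 7.168 = 6.642 days
Therefore the irrigation interval = 6.642 days.


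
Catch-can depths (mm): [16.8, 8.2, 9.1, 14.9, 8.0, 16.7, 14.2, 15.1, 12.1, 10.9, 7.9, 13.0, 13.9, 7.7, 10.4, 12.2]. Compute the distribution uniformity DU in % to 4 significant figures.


Approach: apply the low-quarter distribution uniformity, DU = (mean of lowest quarter of readings / overall mean)*100.
sorted lowest 4 of 16: [7.7, 7.9, 8.0, 8.2] -> mean = 7.95000 mm
overall mean = 11.9437 mm
DU = (7.95000/11.9437)*100 = 66.56 %
Therefore the distribution uniformity DU = 66.56 %.


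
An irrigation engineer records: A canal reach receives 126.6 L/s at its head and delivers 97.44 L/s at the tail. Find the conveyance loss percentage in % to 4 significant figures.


Approach: apply the conveyance loss ratio, loss% = ((Q_head - Q_tail)/Q_head)*100.
loss = ((126.6 - 97.44)/126.6)*100 = 23.03 %
Therefore the conveyance loss percentage = 23.03 %.


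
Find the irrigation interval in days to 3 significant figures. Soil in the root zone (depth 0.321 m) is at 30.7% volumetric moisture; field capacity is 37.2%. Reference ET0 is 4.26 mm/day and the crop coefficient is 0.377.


Approach: apply soil-water budget scheduling, SMD = (FC-theta)/100*depth*1000; ETc = ET0*Kc; interval = SMD/ETc.
Step 1 — soil moisture deficit:
  SMD = (37.2 - 30.7)/100 * 0.321 * 1000 = 20.865 mm
Step 2 — daily crop ET (ETc = ET0*Kc):
  ETc = 4.26 * 0.377 = 1.6060 mm/day
Step 3 — irrigation interval (SMD/ETc):
  interval = 20.865 / 1.6060 = 13.0 days
Therefore the irrigation interval = 13.0 days.


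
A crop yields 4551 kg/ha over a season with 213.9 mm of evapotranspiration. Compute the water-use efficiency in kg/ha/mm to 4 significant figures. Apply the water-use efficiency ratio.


Approach: apply the water-use efficiency ratio, WUE = yield/ET.
WUE = 4551 / 213.9 = 21.28 kg/ha/mm
Therefore the water-use efficiency = 21.28 kg/ha/mm.


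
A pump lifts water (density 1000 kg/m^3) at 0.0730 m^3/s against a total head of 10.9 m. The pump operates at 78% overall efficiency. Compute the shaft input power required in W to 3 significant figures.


Approach: apply hydraulic power then efficiency conversion, P = rho*g*Q*H; P_in = P/eta.
Step 1 — hydraulic power (P = rho*g*Q*H):
  P = 1000 * 9.81 * 0.0730 * 10.9 = 7805.8 W
Step 2 — input power: P_in = P/eta = 7805.8 / 0.78 = 10000 W
Therefore the shaft input power required = 10000 W.


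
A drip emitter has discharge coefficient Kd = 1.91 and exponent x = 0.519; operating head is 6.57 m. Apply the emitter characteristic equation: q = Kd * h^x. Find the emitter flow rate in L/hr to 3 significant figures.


q = 1.91 * 6.57^0.519 = 5.07 L/hr
Therefore the emitter flow rate = 5.07 L/hr.


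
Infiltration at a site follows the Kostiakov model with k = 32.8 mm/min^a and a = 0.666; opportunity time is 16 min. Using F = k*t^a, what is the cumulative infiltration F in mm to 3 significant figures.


F = 32.8 * 16^0.666 = 208 mm
Therefore the cumulative infiltration F = 208 mm.


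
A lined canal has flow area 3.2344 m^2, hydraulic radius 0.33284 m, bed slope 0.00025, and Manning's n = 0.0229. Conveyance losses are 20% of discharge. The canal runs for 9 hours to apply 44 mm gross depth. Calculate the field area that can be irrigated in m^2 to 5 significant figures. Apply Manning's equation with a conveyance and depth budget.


Approach: apply Manning's equation with a conveyance and depth budget, Q = (1/n)*A*R^(2/3)*S^(1/2); Q_field = Q*(1-loss); Area = Q_field*t/(d/1000).
Step 1 — canal discharge (Manning's equation):
  Q = (1/0.0229) * 3.2344 * 0.33284^(2/3) * 0.00025^(1/2) = 1.072553 m^3/s
Step 2 — delivered flow: Q_field = 1.072553*(1 - 20/100) = 0.8580421 m^3/s
Step 3 — volume delivered: V = 0.8580421 * 9*3600 = 27800.56 m^3
Step 4 — area served: A = V / (depth/1000) = 27800.56 / 0.044 = 631830 m^2
Therefore the field area that can be irrigated = 631830 m^2.


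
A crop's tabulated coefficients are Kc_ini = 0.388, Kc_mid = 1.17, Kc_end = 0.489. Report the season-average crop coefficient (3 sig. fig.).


Approach: apply a simple seasonal average, Kc_avg = (Kc_ini + Kc_mid + Kc_end)/3.
Kc_avg = (0.388 + 1.17 + 0.489)/3 = 0.682
Therefore the season-average crop coefficient = 0.682.


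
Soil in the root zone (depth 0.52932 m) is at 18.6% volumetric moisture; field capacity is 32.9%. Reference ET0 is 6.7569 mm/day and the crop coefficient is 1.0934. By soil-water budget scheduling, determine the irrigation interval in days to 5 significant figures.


Approach: apply soil-water budget scheduling, SMD = (FC-theta)/100*depth*1000; ETc = ET0*Kc; interval = SMD/ETc.
Step 1 — soil moisture deficit:
  SMD = (32.9 - 18.6)/100 * 0.52932 * 1000 = 75.69276 mm
Step 2 — daily crop ET (ETc = ET0*Kc):
  ETc = 6.7569 * 1.0934 = 7.387994 mm/day
Step 3 — irrigation interval (SMD/ETc):
  interval = 75.69276 / 7.387994 = 10.245 days
Therefore the irrigation interval = 10.245 days.
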